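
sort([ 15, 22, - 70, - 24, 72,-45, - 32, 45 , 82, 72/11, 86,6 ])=[  -  70, - 45,-32,-24,  6, 72/11, 15, 22 , 45, 72, 82,86]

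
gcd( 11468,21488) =4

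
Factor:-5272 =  - 2^3*659^1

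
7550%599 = 362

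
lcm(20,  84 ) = 420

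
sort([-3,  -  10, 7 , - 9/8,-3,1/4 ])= [-10, - 3,-3, - 9/8, 1/4,7 ]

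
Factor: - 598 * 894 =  - 2^2*3^1 * 13^1* 23^1* 149^1 = - 534612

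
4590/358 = 2295/179 = 12.82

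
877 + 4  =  881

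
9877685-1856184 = 8021501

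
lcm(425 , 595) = 2975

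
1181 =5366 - 4185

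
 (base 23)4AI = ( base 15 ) a79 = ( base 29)2NF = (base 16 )93c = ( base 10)2364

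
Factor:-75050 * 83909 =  - 2^1  *  5^2*7^1*19^1*79^1*11987^1 = - 6297370450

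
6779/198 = 6779/198= 34.24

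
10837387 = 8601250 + 2236137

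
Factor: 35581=7^1*13^1 * 17^1*23^1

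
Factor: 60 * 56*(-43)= - 144480 = - 2^5*3^1*5^1 * 7^1*43^1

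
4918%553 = 494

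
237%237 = 0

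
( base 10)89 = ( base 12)75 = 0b1011001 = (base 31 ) 2R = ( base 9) 108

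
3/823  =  3/823 = 0.00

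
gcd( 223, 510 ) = 1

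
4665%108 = 21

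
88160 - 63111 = 25049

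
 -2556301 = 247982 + -2804283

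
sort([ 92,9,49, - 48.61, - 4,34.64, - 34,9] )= [ -48.61, - 34, - 4,9, 9, 34.64,49,92] 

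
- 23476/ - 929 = 25 + 251/929=25.27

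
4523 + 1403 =5926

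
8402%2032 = 274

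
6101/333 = 6101/333 = 18.32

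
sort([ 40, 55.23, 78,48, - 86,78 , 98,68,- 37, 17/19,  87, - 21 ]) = [-86, - 37, - 21,17/19, 40, 48, 55.23,68, 78, 78, 87 , 98] 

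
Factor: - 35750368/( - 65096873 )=2^5*5209^( - 1)*12497^(  -  1 )*1117199^1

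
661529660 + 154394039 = 815923699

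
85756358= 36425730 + 49330628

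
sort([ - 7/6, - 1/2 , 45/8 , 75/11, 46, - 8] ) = [ - 8, - 7/6, - 1/2 , 45/8,75/11  ,  46]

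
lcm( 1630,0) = 0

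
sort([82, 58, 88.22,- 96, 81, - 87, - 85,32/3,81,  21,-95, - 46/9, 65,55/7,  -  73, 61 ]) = [ - 96,-95, - 87,  -  85, - 73,-46/9, 55/7, 32/3, 21,  58, 61,65, 81,81, 82 , 88.22]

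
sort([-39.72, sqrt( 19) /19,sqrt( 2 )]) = [ - 39.72  ,  sqrt(19)/19,sqrt(2 )]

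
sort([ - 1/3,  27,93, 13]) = [-1/3,13, 27,  93]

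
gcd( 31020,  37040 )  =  20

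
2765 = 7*395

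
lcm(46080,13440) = 322560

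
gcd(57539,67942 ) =1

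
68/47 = 68/47 = 1.45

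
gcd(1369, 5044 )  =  1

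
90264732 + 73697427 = 163962159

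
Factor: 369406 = 2^1*184703^1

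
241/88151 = 241/88151 = 0.00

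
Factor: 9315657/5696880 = 2^ ( - 4)*  3^1*5^( - 1 )*7^( - 1)*13^1*3391^ ( - 1 ) * 79621^1 = 3105219/1898960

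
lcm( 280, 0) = 0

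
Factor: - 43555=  - 5^1*31^1*281^1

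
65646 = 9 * 7294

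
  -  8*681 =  - 5448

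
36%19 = 17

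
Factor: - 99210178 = -2^1* 23^1 * 283^1 * 7621^1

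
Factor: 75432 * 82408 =2^6*3^1*7^1 * 449^1 * 10301^1 = 6216200256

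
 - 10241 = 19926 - 30167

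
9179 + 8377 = 17556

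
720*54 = 38880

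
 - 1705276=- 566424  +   - 1138852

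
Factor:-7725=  - 3^1*5^2*103^1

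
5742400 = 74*77600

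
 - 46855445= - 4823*9715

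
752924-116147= 636777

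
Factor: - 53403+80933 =2^1*5^1 * 2753^1  =  27530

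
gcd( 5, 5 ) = 5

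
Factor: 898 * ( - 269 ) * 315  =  -76092030 = -2^1*3^2 * 5^1*7^1*269^1 * 449^1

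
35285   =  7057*5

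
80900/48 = 20225/12 = 1685.42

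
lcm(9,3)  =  9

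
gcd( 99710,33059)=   13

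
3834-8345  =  -4511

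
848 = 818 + 30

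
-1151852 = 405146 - 1556998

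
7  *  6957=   48699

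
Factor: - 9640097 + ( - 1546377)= - 11186474 = - 2^1*13^1*31^1*13879^1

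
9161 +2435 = 11596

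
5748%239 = 12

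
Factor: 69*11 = 759=3^1*11^1*23^1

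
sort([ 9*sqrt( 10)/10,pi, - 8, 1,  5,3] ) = [ - 8, 1,9*sqrt( 10 )/10 , 3,  pi, 5 ] 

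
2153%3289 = 2153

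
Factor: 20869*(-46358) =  -2^1*13^1 *41^1*509^1*1783^1 = - 967445102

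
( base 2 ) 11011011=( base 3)22010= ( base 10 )219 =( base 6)1003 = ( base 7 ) 432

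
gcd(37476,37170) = 18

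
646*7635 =4932210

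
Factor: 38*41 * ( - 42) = - 2^2*3^1 * 7^1 * 19^1*41^1 = - 65436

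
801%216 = 153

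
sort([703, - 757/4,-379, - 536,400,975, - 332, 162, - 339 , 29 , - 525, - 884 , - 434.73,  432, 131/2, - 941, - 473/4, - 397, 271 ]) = [ - 941, - 884, - 536,- 525,-434.73, - 397, - 379, - 339, - 332, - 757/4,  -  473/4,29, 131/2,162 , 271, 400,  432,  703,975]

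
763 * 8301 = 6333663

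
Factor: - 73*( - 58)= 4234 = 2^1*29^1*73^1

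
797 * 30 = 23910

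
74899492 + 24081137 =98980629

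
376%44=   24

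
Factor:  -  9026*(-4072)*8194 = 301161227168 = 2^5*17^1* 241^1*509^1*4513^1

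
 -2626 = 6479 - 9105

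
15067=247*61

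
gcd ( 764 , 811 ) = 1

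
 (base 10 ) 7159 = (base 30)7sj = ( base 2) 1101111110111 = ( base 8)15767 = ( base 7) 26605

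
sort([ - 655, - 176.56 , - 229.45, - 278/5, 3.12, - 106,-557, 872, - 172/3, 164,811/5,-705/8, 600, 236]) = [-655,-557, - 229.45, - 176.56, - 106, -705/8,-172/3,-278/5,3.12, 811/5 , 164,  236,600,872 ]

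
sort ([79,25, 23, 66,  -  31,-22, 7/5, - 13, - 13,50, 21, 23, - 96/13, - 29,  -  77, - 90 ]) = [ - 90, - 77, - 31, - 29, - 22, - 13, - 13, - 96/13 , 7/5,21, 23, 23,  25, 50, 66,79 ]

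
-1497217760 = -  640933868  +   - 856283892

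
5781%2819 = 143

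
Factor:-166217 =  - 359^1*463^1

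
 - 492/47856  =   - 1+3947/3988 =-0.01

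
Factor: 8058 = 2^1*3^1*17^1*79^1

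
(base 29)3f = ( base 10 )102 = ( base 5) 402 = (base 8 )146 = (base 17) 60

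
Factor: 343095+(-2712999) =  - 2369904 = - 2^4*3^1*97^1* 509^1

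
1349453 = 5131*263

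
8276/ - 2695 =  - 8276/2695  =  -  3.07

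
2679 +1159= 3838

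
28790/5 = 5758 = 5758.00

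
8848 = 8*1106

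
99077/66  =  9007/6  =  1501.17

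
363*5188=1883244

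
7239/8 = 7239/8 = 904.88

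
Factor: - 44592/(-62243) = 48/67  =  2^4*3^1*67^(  -  1)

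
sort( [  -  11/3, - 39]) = [ - 39, - 11/3 ]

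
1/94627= 1/94627 = 0.00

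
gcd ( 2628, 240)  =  12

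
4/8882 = 2/4441 = 0.00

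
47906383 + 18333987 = 66240370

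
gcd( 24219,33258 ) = 69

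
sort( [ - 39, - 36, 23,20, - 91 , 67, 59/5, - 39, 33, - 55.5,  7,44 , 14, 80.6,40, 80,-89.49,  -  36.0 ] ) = [ - 91,-89.49, - 55.5, - 39, - 39, - 36, - 36.0, 7,59/5, 14, 20, 23, 33, 40, 44, 67,80,80.6]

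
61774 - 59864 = 1910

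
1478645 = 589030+889615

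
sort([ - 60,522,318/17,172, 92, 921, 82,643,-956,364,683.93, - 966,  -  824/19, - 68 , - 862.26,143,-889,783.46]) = [ - 966, - 956, - 889, - 862.26, - 68, - 60, - 824/19, 318/17,82,  92,143,  172,364, 522,643, 683.93,783.46, 921]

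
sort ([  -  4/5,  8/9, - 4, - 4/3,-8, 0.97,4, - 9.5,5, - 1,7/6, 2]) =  [ - 9.5 , - 8, - 4,  -  4/3,-1,-4/5, 8/9 , 0.97, 7/6,2, 4,5]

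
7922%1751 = 918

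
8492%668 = 476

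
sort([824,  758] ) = [758, 824] 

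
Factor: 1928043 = 3^4*13^1 * 1831^1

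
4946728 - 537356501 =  -532409773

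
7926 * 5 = 39630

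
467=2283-1816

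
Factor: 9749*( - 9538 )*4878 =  - 2^2*3^2  *19^1*251^1*271^1*9749^1 = - 453585522636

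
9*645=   5805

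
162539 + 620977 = 783516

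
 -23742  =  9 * (-2638 ) 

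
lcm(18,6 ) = 18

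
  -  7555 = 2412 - 9967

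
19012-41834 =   -  22822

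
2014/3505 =2014/3505 = 0.57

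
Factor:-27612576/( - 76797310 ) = 13806288/38398655 =2^4*3^5*5^( - 1 )*53^1*67^1*491^( - 1 )*15641^(-1 )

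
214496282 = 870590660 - 656094378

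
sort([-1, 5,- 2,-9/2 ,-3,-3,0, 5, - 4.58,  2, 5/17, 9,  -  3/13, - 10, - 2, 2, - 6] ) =[ - 10,  -  6,-4.58, - 9/2, - 3  , - 3, - 2, - 2, - 1, - 3/13, 0, 5/17 , 2, 2,5, 5, 9 ] 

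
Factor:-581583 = - 3^1* 193861^1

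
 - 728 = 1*(  -  728)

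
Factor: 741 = 3^1*13^1*19^1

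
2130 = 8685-6555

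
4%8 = 4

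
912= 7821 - 6909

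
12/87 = 4/29 =0.14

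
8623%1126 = 741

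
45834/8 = 5729 + 1/4 =5729.25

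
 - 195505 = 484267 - 679772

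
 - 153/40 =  - 153/40 = -3.83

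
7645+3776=11421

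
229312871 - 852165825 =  - 622852954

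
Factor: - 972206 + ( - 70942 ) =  - 1043148 = - 2^2 * 3^1  *  86929^1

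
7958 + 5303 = 13261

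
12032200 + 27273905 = 39306105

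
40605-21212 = 19393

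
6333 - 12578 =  - 6245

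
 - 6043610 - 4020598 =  - 10064208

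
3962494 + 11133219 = 15095713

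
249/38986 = 249/38986 = 0.01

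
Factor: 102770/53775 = 86/45 = 2^1*3^(-2 )*5^( - 1 )*43^1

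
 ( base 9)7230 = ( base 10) 5292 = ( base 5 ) 132132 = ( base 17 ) 1155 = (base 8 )12254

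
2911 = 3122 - 211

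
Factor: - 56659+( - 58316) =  - 3^2*5^2*7^1* 73^1 = -  114975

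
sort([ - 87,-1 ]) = [-87,-1]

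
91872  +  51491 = 143363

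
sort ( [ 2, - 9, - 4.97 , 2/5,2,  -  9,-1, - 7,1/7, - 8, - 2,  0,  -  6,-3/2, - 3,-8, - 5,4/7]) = [-9,-9, - 8,-8 , - 7 , - 6,  -  5, - 4.97, - 3,-2, - 3/2, - 1,0,1/7,2/5, 4/7,2,2 ]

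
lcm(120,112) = 1680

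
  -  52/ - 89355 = 52/89355 = 0.00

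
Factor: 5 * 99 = 495 = 3^2*5^1*11^1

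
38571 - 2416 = 36155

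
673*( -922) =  - 620506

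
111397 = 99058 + 12339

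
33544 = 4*8386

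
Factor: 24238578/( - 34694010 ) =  - 3^(-1)*5^ (- 1) *7^1*13^( - 1 )*103^1 *431^1 * 2281^( - 1 ) = - 310751/444795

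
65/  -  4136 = -1 + 4071/4136 =- 0.02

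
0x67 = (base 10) 103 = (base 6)251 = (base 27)3m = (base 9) 124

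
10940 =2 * 5470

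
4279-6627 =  - 2348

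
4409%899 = 813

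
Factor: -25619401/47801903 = -23^1  *  137^( - 1)*348919^(-1)*1113887^1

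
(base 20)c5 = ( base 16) f5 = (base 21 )BE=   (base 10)245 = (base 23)AF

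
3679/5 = 735  +  4/5 = 735.80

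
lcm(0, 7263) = 0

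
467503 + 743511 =1211014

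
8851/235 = 8851/235 = 37.66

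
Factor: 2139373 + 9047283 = 2^5*13^1*26891^1 =11186656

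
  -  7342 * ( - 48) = 352416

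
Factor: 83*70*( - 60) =  -  348600= - 2^3*3^1 * 5^2 * 7^1*83^1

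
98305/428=229 + 293/428 = 229.68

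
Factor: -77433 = - 3^1 *53^1 * 487^1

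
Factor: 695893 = 11^1*41^1*1543^1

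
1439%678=83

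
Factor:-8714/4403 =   -  2^1*7^( - 1 )*17^( - 1 )*37^( - 1 )*4357^1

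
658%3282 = 658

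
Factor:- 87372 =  - 2^2*3^3*809^1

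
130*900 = 117000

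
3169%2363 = 806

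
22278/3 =7426=   7426.00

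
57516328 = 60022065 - 2505737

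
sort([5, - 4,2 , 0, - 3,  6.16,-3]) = [ - 4 ,-3, - 3,0,2 , 5, 6.16] 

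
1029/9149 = 147/1307 = 0.11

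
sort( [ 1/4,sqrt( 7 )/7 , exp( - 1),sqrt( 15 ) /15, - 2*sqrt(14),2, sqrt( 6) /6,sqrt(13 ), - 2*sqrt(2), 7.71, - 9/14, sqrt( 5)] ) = [ - 2*sqrt( 14 ), - 2*sqrt( 2),  -  9/14,1/4, sqrt( 15 ) /15, exp(-1), sqrt( 7 ) /7, sqrt ( 6 )/6,2 , sqrt(5),sqrt( 13 ),7.71 ] 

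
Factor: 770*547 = 421190 = 2^1*5^1*7^1*  11^1*547^1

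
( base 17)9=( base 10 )9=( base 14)9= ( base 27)9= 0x9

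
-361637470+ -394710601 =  - 756348071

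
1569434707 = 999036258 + 570398449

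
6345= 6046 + 299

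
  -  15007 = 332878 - 347885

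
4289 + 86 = 4375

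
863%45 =8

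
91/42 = 2 + 1/6=2.17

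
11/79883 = 11/79883 = 0.00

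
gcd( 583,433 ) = 1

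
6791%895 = 526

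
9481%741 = 589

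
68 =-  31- - 99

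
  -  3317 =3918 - 7235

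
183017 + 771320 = 954337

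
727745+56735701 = 57463446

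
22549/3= 22549/3 = 7516.33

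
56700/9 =6300 = 6300.00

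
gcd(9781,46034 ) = 1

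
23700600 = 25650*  924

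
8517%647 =106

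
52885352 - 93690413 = -40805061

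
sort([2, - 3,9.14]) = [ - 3,  2,9.14] 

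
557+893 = 1450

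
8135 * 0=0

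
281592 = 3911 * 72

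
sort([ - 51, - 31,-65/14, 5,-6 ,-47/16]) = [-51 ,-31,-6  ,-65/14, - 47/16,5]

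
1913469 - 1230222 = 683247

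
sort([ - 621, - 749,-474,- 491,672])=[ - 749,-621 ,  -  491, - 474, 672]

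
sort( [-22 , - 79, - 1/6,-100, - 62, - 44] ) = [ - 100,-79,  -  62,- 44, - 22 ,- 1/6]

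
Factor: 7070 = 2^1*5^1*7^1*101^1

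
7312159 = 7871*929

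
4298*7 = 30086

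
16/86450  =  8/43225 = 0.00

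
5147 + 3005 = 8152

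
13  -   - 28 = 41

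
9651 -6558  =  3093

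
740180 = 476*1555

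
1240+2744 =3984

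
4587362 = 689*6658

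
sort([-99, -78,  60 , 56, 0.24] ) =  [  -  99, - 78,0.24,56, 60]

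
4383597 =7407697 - 3024100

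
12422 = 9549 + 2873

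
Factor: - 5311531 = - 17^2*18379^1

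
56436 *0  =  0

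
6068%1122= 458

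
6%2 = 0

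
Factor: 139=139^1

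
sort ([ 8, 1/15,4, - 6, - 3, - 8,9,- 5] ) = [-8, - 6 ,  -  5, - 3 , 1/15, 4 , 8 , 9 ]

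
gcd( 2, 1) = 1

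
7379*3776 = 27863104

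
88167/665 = 132 + 387/665 = 132.58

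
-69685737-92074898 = -161760635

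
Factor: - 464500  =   -2^2*5^3*929^1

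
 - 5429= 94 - 5523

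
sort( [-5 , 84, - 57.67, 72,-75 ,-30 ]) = [-75, - 57.67, - 30, - 5 , 72, 84] 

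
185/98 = 185/98  =  1.89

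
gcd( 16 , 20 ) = 4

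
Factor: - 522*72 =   -  37584 = -2^4*3^4 *29^1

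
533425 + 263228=796653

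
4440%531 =192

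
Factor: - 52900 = - 2^2*5^2*23^2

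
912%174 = 42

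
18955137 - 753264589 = - 734309452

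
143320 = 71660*2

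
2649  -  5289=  - 2640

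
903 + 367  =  1270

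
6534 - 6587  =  -53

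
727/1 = 727 = 727.00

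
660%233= 194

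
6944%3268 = 408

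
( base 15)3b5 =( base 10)845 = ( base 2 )1101001101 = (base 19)269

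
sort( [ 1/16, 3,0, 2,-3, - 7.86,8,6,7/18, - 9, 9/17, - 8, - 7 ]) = [ - 9 ,- 8, - 7.86 , - 7, - 3, 0,  1/16, 7/18, 9/17,2,3, 6,  8 ]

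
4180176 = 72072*58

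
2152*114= 245328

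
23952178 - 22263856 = 1688322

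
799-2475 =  - 1676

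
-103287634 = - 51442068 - 51845566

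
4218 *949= 4002882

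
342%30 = 12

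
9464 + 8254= 17718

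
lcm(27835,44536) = 222680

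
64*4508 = 288512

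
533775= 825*647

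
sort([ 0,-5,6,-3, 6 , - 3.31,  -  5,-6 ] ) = [ - 6,  -  5, - 5 , - 3.31 ,  -  3, 0, 6 , 6]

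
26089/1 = 26089 = 26089.00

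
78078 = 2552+75526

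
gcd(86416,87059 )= 1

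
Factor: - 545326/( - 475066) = 272663/237533 = 17^1 *43^1*179^(-1)*373^1*1327^(-1 )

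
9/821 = 9/821=0.01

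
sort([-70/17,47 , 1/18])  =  [ - 70/17 , 1/18,47]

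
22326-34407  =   - 12081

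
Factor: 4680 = 2^3*3^2*5^1*13^1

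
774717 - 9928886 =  - 9154169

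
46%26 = 20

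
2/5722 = 1/2861  =  0.00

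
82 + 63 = 145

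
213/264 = 71/88 = 0.81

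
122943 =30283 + 92660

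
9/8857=9/8857 = 0.00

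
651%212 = 15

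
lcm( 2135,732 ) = 25620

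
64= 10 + 54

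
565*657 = 371205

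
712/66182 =356/33091 = 0.01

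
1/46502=1/46502 = 0.00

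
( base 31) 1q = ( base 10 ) 57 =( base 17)36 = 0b111001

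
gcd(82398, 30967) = 1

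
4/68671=4/68671 = 0.00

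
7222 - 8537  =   - 1315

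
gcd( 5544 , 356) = 4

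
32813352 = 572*57366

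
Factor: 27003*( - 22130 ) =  - 597576390 = - 2^1*3^1*5^1*2213^1*9001^1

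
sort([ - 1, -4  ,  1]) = [-4, - 1, 1]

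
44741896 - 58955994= - 14214098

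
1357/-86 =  - 16 + 19/86 = - 15.78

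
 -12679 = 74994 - 87673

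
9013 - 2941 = 6072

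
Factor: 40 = 2^3*5^1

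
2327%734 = 125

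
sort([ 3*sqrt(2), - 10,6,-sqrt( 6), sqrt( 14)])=[ - 10, - sqrt( 6),sqrt( 14 ),3*sqrt(2 ),  6] 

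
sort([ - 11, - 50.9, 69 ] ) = [ - 50.9,-11,69 ] 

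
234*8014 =1875276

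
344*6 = 2064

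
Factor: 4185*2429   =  3^3*5^1*7^1*31^1 * 347^1=10165365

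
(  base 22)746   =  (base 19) 9c5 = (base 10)3482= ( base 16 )D9A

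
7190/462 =15 + 130/231 = 15.56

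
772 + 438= 1210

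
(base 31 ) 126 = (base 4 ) 100011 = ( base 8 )2005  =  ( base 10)1029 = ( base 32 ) 105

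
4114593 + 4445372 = 8559965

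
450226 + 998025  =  1448251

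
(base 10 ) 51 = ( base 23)25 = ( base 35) 1g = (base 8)63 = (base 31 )1K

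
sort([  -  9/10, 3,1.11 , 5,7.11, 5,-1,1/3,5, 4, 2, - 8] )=[- 8, - 1, -9/10,1/3 , 1.11, 2, 3, 4,  5,5,  5,7.11 ]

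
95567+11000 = 106567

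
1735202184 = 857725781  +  877476403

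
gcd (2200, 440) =440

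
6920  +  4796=11716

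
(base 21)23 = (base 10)45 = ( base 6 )113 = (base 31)1E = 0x2D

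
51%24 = 3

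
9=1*9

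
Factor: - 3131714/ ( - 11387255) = 2^1*5^( - 1) * 11^( - 1)*67^1*23371^1*207041^( - 1) 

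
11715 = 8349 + 3366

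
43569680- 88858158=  - 45288478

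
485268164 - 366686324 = 118581840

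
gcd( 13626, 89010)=18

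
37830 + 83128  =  120958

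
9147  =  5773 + 3374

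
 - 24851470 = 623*(  -  39890)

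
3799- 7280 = - 3481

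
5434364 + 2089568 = 7523932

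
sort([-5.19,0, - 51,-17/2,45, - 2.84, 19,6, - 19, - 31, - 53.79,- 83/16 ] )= [ - 53.79,-51, - 31,-19, - 17/2  , - 5.19, - 83/16,  -  2.84, 0,6,19,45 ]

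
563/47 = 11 + 46/47 = 11.98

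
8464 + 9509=17973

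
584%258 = 68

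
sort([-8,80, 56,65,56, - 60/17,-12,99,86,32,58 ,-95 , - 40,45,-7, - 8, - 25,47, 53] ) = [ - 95, - 40,-25 ,- 12, - 8 , -8, - 7, - 60/17,  32,45,47,53,56,56, 58,  65,80, 86, 99 ]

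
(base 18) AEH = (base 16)db5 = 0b110110110101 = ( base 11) 2700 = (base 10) 3509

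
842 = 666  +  176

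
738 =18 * 41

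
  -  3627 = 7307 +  - 10934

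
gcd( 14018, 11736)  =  326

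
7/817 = 7/817 = 0.01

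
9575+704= 10279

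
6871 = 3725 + 3146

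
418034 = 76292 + 341742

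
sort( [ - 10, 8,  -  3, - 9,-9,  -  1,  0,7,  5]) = [  -  10,- 9,-9 , - 3, - 1,  0,5, 7, 8]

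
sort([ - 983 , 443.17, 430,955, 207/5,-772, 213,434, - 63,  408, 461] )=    [-983, - 772, -63, 207/5, 213,  408, 430, 434, 443.17, 461,955]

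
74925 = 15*4995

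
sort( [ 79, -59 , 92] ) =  [-59, 79,92]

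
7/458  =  7/458= 0.02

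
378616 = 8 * 47327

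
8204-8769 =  - 565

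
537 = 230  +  307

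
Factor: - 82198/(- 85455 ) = 2^1*3^(- 4)*  5^(  -  1 )*73^1*211^( - 1)*563^1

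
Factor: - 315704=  - 2^3*19^1 * 31^1 * 67^1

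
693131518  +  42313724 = 735445242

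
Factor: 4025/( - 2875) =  -7/5 = - 5^( - 1 ) *7^1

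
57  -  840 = - 783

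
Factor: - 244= - 2^2 * 61^1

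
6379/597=10 + 409/597=10.69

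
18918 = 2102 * 9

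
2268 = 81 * 28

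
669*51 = 34119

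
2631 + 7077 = 9708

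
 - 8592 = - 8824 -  - 232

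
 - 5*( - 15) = 75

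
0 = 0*771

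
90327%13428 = 9759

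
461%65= 6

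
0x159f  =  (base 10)5535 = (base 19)F66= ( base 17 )122A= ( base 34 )4qr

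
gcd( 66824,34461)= 1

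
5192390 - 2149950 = 3042440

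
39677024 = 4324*9176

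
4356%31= 16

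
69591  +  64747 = 134338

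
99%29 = 12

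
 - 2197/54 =-41 + 17/54 = - 40.69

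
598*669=400062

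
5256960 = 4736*1110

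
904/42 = 21  +  11/21 = 21.52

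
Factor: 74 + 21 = 5^1*19^1 = 95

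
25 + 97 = 122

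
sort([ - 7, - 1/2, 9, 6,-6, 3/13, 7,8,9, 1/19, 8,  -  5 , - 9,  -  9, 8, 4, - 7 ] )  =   [  -  9, -9 ,  -  7, - 7, - 6,-5, - 1/2, 1/19, 3/13, 4, 6 , 7, 8, 8,8, 9, 9]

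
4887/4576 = 1+311/4576 = 1.07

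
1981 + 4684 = 6665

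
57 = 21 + 36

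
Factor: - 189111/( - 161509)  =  3^1*13^2*433^( - 1) = 507/433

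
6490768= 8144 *797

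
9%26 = 9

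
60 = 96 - 36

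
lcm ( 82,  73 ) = 5986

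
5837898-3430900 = 2406998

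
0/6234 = 0 = 0.00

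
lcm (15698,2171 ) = 204074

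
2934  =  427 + 2507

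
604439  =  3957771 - 3353332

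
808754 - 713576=95178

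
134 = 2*67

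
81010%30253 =20504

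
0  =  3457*0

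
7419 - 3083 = 4336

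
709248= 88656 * 8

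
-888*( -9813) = 8713944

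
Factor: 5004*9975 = 49914900 = 2^2* 3^3 *5^2 * 7^1*19^1*139^1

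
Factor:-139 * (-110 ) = 2^1*5^1 * 11^1 * 139^1 = 15290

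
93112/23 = 93112/23 = 4048.35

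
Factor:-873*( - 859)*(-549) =  -  3^4*61^1*97^1*859^1 = - 411698943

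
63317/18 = 3517+11/18  =  3517.61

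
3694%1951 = 1743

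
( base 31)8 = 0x8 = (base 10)8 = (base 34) 8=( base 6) 12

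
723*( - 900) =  - 650700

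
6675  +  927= 7602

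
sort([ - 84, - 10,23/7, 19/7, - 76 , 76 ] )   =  [ - 84, - 76, - 10,  19/7, 23/7, 76 ] 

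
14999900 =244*61475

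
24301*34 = 826234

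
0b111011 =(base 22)2F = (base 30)1T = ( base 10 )59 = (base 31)1s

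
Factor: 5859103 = 491^1*11933^1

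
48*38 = 1824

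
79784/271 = 79784/271 = 294.41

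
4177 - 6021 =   -  1844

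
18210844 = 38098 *478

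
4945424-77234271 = -72288847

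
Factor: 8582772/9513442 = 4291386/4756721 = 2^1*3^1*11^2*23^1 * 257^1*883^( - 1)*5387^( -1 )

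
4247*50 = 212350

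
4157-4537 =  - 380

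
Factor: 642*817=524514 = 2^1 * 3^1*19^1* 43^1*107^1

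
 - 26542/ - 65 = 408 + 22/65 = 408.34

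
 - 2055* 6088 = - 12510840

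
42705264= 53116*804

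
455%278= 177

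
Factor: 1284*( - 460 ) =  - 590640  =  -2^4*3^1 * 5^1*23^1*107^1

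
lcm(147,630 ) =4410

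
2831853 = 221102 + 2610751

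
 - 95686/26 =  - 47843/13= - 3680.23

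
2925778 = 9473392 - 6547614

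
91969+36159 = 128128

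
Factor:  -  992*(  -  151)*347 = 51977824 = 2^5*31^1*151^1*  347^1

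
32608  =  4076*8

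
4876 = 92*53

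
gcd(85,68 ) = 17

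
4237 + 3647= 7884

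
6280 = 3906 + 2374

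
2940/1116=245/93=2.63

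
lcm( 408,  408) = 408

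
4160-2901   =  1259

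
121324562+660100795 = 781425357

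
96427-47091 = 49336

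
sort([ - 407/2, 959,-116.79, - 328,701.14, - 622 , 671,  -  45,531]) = [ - 622, - 328, - 407/2, - 116.79, - 45,531, 671, 701.14, 959 ] 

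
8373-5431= 2942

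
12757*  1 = 12757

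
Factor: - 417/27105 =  - 1/65 = - 5^( -1)*13^( - 1)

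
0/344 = 0= 0.00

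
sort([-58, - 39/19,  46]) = [ - 58, - 39/19,46]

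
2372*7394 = 17538568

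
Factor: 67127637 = 3^1*  22375879^1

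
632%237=158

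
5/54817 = 5/54817 = 0.00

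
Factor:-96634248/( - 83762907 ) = 2^3 * 61^1*149^1*443^1*27920969^ ( - 1 )=32211416/27920969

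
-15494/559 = - 28 + 158/559 =- 27.72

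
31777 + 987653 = 1019430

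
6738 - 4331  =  2407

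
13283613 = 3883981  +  9399632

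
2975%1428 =119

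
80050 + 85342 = 165392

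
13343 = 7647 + 5696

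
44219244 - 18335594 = 25883650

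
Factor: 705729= 3^1*235243^1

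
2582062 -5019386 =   -  2437324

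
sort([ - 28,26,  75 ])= [ - 28, 26,75 ]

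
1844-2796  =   - 952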